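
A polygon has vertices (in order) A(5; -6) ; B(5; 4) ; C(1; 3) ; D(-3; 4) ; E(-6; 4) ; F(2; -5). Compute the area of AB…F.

Apply the shoelace formula: 2A = Σ (x_i·y_{i+1} − x_{i+1}·y_i), indices taken mod 6.
Σ = (50) + (11) + (13) + (12) + (22) + (13) = 121
Area = |Σ|/2 = 60.5.

60.5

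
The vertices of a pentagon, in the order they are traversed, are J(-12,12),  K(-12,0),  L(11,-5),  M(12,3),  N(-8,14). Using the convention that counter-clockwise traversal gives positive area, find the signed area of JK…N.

280.5

J→K: (-12)(0) − (-12)(12) = 144
K→L: (-12)(-5) − (11)(0) = 60
L→M: (11)(3) − (12)(-5) = 93
M→N: (12)(14) − (-8)(3) = 192
N→J: (-8)(12) − (-12)(14) = 72
Σ = 561
Signed area = Σ/2 = 280.5 (positive ⇒ counter-clockwise traversal).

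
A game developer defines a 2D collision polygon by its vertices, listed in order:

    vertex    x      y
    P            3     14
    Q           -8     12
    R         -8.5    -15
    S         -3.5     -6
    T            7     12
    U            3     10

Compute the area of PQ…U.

207.25

P→Q: (3)(12) − (-8)(14) = 148
Q→R: (-8)(-15) − (-8.5)(12) = 222
R→S: (-8.5)(-6) − (-3.5)(-15) = -1.5
S→T: (-3.5)(12) − (7)(-6) = 0
T→U: (7)(10) − (3)(12) = 34
U→P: (3)(14) − (3)(10) = 12
Σ = 414.5
Area = |Σ|/2 = 207.25.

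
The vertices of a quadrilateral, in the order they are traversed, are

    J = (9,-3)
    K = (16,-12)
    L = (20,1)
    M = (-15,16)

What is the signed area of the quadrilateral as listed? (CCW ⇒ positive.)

J→K: (9)(-12) − (16)(-3) = -60
K→L: (16)(1) − (20)(-12) = 256
L→M: (20)(16) − (-15)(1) = 335
M→J: (-15)(-3) − (9)(16) = -99
Σ = 432
Signed area = Σ/2 = 216 (positive ⇒ counter-clockwise traversal).

216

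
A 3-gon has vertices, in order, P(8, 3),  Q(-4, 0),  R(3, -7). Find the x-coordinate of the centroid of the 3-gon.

Apply Gauss's area formula. First the cross-terms c_i = x_i·y_{i+1} − x_{i+1}·y_i:
  12, 28, 65  ⇒  2A = 105, A = 52.5.
Then Σ (x_i + x_{i+1})·c_i = 735, so x̄ = 735 / (6·52.5) = 7/3.

7/3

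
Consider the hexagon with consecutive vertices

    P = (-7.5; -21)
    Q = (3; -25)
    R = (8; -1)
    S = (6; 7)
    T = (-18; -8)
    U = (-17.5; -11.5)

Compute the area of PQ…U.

467.875

Σ = (250.5) + (197) + (62) + (78) + (67) + (281.25) = 935.75
Area = |Σ|/2 = 467.875.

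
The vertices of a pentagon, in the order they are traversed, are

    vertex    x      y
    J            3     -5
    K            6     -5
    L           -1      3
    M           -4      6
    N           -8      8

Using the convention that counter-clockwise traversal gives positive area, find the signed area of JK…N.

Apply the shoelace formula: 2A = Σ (x_i·y_{i+1} − x_{i+1}·y_i), indices taken mod 5.
J→K: (3)(-5) − (6)(-5) = 15
K→L: (6)(3) − (-1)(-5) = 13
L→M: (-1)(6) − (-4)(3) = 6
M→N: (-4)(8) − (-8)(6) = 16
N→J: (-8)(-5) − (3)(8) = 16
Σ = 66
Signed area = Σ/2 = 33 (positive ⇒ counter-clockwise traversal).

33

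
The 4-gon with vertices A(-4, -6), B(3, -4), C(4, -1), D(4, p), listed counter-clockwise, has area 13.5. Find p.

Write out the shoelace sum; only the two edges meeting at D involve p:
2·Area = [(4·p − 4·(-1)) + (4·(-6) − (-4)·p)] + 47
       = 8·p + 27 = 27
⇒ p = 0.

0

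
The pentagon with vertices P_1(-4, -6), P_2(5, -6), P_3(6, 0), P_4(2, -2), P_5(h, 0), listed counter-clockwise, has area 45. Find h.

The doubled signed area Σ (x_i y_{i+1} − x_{i+1} y_i) is linear in h.
With h=0 it equals 78; the coefficient of h is -4 (from the two edges through P_5).
So -4·h + 78 = 2·45 = 90 ⇒ h = -3.

-3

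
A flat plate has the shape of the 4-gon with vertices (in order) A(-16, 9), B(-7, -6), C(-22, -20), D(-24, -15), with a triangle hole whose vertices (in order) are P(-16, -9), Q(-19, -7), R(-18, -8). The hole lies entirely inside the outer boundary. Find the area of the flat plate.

219

Outer boundary:
Σ = (159) + (8) + (-150) + (-456) = -439
Area = |Σ|/2 = 219.5.
Hole:
Apply the surveyor's formula: 2A = Σ (x_i·y_{i+1} − x_{i+1}·y_i), indices taken mod 3.
Σ = (-59) + (26) + (34) = 1
Area = |Σ|/2 = 0.5.
Net area = 219.5 − 0.5 = 219.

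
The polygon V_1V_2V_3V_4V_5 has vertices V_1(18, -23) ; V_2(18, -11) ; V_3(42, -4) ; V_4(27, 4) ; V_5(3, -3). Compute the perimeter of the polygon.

|V_1V_2| = √((0)² + (12)²) = √144 = 12
|V_2V_3| = √((24)² + (7)²) = √625 = 25
|V_3V_4| = √((-15)² + (8)²) = √289 = 17
|V_4V_5| = √((-24)² + (-7)²) = √625 = 25
|V_5V_1| = √((15)² + (-20)²) = √625 = 25
Perimeter = 12 + 25 + 17 + 25 + 25 = 104.

104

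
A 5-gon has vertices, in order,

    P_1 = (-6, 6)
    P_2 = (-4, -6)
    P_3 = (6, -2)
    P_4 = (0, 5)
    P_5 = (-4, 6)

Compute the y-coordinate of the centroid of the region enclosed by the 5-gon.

Apply the shoelace (surveyor's) formula. First the cross-terms c_i = x_i·y_{i+1} − x_{i+1}·y_i:
  60, 44, 30, 20, 12  ⇒  2A = 166, A = 83.
Then Σ (y_i + y_{i+1})·c_i = 102, so ȳ = 102 / (6·83) = 17/83.

17/83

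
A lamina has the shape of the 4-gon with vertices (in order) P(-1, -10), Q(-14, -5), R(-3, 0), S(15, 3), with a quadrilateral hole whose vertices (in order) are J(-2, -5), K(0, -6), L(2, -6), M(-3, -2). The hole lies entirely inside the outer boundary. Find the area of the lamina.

Outer boundary:
Σ = (-135) + (-15) + (-9) + (-147) = -306
Area = |Σ|/2 = 153.
Hole:
Σ = (12) + (12) + (-22) + (11) = 13
Area = |Σ|/2 = 6.5.
Net area = 153 − 6.5 = 146.5.

146.5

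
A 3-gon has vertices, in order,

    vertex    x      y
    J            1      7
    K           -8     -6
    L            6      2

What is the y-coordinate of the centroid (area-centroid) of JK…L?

1

Apply Gauss's area formula. First the cross-terms c_i = x_i·y_{i+1} − x_{i+1}·y_i:
  50, 20, 40  ⇒  2A = 110, A = 55.
Then Σ (y_i + y_{i+1})·c_i = 330, so ȳ = 330 / (6·55) = 1.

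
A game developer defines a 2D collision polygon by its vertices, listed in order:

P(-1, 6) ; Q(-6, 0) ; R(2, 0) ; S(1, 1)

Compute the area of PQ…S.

Apply Gauss's area formula: 2A = Σ (x_i·y_{i+1} − x_{i+1}·y_i), indices taken mod 4.
Σ = (36) + (0) + (2) + (7) = 45
Area = |Σ|/2 = 22.5.

22.5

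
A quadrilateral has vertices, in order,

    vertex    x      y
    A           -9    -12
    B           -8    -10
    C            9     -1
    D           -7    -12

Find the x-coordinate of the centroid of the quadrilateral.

-118/47

Apply Gauss's area formula. First the cross-terms c_i = x_i·y_{i+1} − x_{i+1}·y_i:
  -6, 98, -115, -24  ⇒  2A = -47, A = -23.5.
Then Σ (x_i + x_{i+1})·c_i = 354, so x̄ = 354 / (6·(-23.5)) = -118/47.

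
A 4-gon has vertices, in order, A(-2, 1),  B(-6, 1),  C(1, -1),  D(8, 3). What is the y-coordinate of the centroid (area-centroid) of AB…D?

Apply the shoelace (surveyor's) formula. First the cross-terms c_i = x_i·y_{i+1} − x_{i+1}·y_i:
  4, 5, 11, 14  ⇒  2A = 34, A = 17.
Then Σ (y_i + y_{i+1})·c_i = 86, so ȳ = 86 / (6·17) = 43/51.

43/51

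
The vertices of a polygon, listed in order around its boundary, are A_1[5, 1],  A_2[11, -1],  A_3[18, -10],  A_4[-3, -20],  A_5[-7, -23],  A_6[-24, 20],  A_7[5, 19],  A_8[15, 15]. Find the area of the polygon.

Apply the shoelace (surveyor's) formula: 2A = Σ (x_i·y_{i+1} − x_{i+1}·y_i), indices taken mod 8.
Cross-terms: -16, -92, -390, -71, -692, -556, -210, -60  ⇒  Σ = -2087
Area = |Σ|/2 = 1043.5.

1043.5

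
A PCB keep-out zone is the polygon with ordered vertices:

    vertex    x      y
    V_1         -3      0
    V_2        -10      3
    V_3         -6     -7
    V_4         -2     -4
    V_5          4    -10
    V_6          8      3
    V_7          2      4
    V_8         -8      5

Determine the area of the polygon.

V_1→V_2: (-3)(3) − (-10)(0) = -9
V_2→V_3: (-10)(-7) − (-6)(3) = 88
V_3→V_4: (-6)(-4) − (-2)(-7) = 10
V_4→V_5: (-2)(-10) − (4)(-4) = 36
V_5→V_6: (4)(3) − (8)(-10) = 92
V_6→V_7: (8)(4) − (2)(3) = 26
V_7→V_8: (2)(5) − (-8)(4) = 42
V_8→V_1: (-8)(0) − (-3)(5) = 15
Σ = 300
Area = |Σ|/2 = 150.

150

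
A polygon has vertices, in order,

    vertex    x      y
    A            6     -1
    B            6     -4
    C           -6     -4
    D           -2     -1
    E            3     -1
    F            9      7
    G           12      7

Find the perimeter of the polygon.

|AB| = √((0)² + (-3)²) = √9 = 3
|BC| = √((-12)² + (0)²) = √144 = 12
|CD| = √((4)² + (3)²) = √25 = 5
|DE| = √((5)² + (0)²) = √25 = 5
|EF| = √((6)² + (8)²) = √100 = 10
|FG| = √((3)² + (0)²) = √9 = 3
|GA| = √((-6)² + (-8)²) = √100 = 10
Perimeter = 3 + 12 + 5 + 5 + 10 + 3 + 10 = 48.

48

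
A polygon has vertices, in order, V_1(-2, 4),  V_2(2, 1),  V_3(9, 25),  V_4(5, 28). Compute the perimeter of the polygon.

|V_1V_2| = √((4)² + (-3)²) = √25 = 5
|V_2V_3| = √((7)² + (24)²) = √625 = 25
|V_3V_4| = √((-4)² + (3)²) = √25 = 5
|V_4V_1| = √((-7)² + (-24)²) = √625 = 25
Perimeter = 5 + 25 + 5 + 25 = 60.

60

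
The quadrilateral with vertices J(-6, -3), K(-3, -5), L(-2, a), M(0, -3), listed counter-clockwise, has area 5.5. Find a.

Write out the shoelace sum; only the two edges meeting at L involve a:
2·Area = [((-3)·a − (-2)·(-5)) + ((-2)·(-3) − 0·a)] + 3
       = -3·a + -1 = 11
⇒ a = -4.

-4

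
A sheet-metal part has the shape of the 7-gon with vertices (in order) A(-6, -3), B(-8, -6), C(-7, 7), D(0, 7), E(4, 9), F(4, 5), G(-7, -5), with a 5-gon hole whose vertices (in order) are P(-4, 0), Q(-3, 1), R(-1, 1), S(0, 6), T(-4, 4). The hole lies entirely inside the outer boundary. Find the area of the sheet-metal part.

Outer boundary:
Apply the shoelace (surveyor's) formula: 2A = Σ (x_i·y_{i+1} − x_{i+1}·y_i), indices taken mod 7.
Cross-terms: 12, -98, -49, -28, -16, 15, -9  ⇒  Σ = -173
Area = |Σ|/2 = 86.5.
Hole:
Apply the shoelace (surveyor's) formula: 2A = Σ (x_i·y_{i+1} − x_{i+1}·y_i), indices taken mod 5.
P→Q: (-4)(1) − (-3)(0) = -4
Q→R: (-3)(1) − (-1)(1) = -2
R→S: (-1)(6) − (0)(1) = -6
S→T: (0)(4) − (-4)(6) = 24
T→P: (-4)(0) − (-4)(4) = 16
Σ = 28
Area = |Σ|/2 = 14.
Net area = 86.5 − 14 = 72.5.

72.5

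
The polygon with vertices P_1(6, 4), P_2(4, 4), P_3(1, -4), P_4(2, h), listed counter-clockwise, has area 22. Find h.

-8

The doubled signed area Σ (x_i y_{i+1} − x_{i+1} y_i) is linear in h.
With h=0 it equals 4; the coefficient of h is -5 (from the two edges through P_4).
So -5·h + 4 = 2·22 = 44 ⇒ h = -8.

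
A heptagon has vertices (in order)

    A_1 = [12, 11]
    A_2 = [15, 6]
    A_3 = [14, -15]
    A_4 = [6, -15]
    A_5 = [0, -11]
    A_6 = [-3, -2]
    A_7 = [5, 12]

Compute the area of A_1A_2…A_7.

Σ = (-93) + (-309) + (-120) + (-66) + (-33) + (-26) + (-89) = -736
Area = |Σ|/2 = 368.

368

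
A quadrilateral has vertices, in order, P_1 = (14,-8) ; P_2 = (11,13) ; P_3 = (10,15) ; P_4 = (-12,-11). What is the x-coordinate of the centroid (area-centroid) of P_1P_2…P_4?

Apply the shoelace formula. First the cross-terms c_i = x_i·y_{i+1} − x_{i+1}·y_i:
  270, 35, 70, 250  ⇒  2A = 625, A = 312.5.
Then Σ (x_i + x_{i+1})·c_i = 7845, so x̄ = 7845 / (6·312.5) = 4.184.

4.184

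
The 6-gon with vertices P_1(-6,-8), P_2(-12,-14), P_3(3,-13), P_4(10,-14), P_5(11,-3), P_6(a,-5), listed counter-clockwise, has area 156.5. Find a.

0

Write out the shoelace sum; only the two edges meeting at P_6 involve a:
2·Area = [(11·(-5) − a·(-3)) + (a·(-8) − (-6)·(-5))] + 398
       = -5·a + 313 = 313
⇒ a = 0.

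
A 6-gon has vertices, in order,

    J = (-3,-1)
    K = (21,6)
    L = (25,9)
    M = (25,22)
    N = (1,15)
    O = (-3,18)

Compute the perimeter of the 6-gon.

|JK| = √((24)² + (7)²) = √625 = 25
|KL| = √((4)² + (3)²) = √25 = 5
|LM| = √((0)² + (13)²) = √169 = 13
|MN| = √((-24)² + (-7)²) = √625 = 25
|NO| = √((-4)² + (3)²) = √25 = 5
|OJ| = √((0)² + (-19)²) = √361 = 19
Perimeter = 25 + 5 + 13 + 25 + 5 + 19 = 92.

92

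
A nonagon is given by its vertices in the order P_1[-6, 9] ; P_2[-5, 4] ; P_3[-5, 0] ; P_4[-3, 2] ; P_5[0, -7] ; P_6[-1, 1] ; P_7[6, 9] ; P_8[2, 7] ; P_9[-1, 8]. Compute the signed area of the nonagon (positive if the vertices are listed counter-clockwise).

58

Apply the shoelace formula: 2A = Σ (x_i·y_{i+1} − x_{i+1}·y_i), indices taken mod 9.
Cross-terms: 21, 20, -10, 21, -7, -15, 24, 23, 39  ⇒  Σ = 116
Signed area = Σ/2 = 58 (positive ⇒ counter-clockwise traversal).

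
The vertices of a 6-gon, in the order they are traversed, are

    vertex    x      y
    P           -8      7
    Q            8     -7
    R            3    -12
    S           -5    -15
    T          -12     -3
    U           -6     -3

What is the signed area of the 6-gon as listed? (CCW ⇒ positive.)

-196.5

P→Q: (-8)(-7) − (8)(7) = 0
Q→R: (8)(-12) − (3)(-7) = -75
R→S: (3)(-15) − (-5)(-12) = -105
S→T: (-5)(-3) − (-12)(-15) = -165
T→U: (-12)(-3) − (-6)(-3) = 18
U→P: (-6)(7) − (-8)(-3) = -66
Σ = -393
Signed area = Σ/2 = -196.5 (negative ⇒ clockwise traversal).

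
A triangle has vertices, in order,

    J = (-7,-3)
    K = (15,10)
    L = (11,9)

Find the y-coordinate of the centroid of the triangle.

Apply the shoelace (surveyor's) formula. First the cross-terms c_i = x_i·y_{i+1} − x_{i+1}·y_i:
  -25, 25, 30  ⇒  2A = 30, A = 15.
Then Σ (y_i + y_{i+1})·c_i = 480, so ȳ = 480 / (6·15) = 16/3.

16/3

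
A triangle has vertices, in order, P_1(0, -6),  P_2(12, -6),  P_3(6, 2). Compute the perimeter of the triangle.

|P_1P_2| = √((12)² + (0)²) = √144 = 12
|P_2P_3| = √((-6)² + (8)²) = √100 = 10
|P_3P_1| = √((-6)² + (-8)²) = √100 = 10
Perimeter = 12 + 10 + 10 = 32.

32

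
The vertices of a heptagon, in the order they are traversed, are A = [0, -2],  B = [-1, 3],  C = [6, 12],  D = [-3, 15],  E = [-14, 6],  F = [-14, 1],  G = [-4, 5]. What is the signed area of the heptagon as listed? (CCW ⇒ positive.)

149

Apply the shoelace (surveyor's) formula: 2A = Σ (x_i·y_{i+1} − x_{i+1}·y_i), indices taken mod 7.
Σ = (-2) + (-30) + (126) + (192) + (70) + (-66) + (8) = 298
Signed area = Σ/2 = 149 (positive ⇒ counter-clockwise traversal).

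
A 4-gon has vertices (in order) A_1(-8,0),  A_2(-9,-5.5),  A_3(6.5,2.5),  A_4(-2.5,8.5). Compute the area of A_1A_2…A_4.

A_1→A_2: (-8)(-5.5) − (-9)(0) = 44
A_2→A_3: (-9)(2.5) − (6.5)(-5.5) = 13.25
A_3→A_4: (6.5)(8.5) − (-2.5)(2.5) = 61.5
A_4→A_1: (-2.5)(0) − (-8)(8.5) = 68
Σ = 186.75
Area = |Σ|/2 = 93.375.

93.375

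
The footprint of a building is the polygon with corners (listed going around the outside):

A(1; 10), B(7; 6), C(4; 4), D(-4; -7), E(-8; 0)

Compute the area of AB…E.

104

Apply Gauss's area formula: 2A = Σ (x_i·y_{i+1} − x_{i+1}·y_i), indices taken mod 5.
A→B: (1)(6) − (7)(10) = -64
B→C: (7)(4) − (4)(6) = 4
C→D: (4)(-7) − (-4)(4) = -12
D→E: (-4)(0) − (-8)(-7) = -56
E→A: (-8)(10) − (1)(0) = -80
Σ = -208
Area = |Σ|/2 = 104.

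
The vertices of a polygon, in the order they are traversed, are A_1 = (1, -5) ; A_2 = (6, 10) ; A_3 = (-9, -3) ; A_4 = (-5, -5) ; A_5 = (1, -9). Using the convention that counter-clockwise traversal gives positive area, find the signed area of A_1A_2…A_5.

98

Apply the shoelace formula: 2A = Σ (x_i·y_{i+1} − x_{i+1}·y_i), indices taken mod 5.
Cross-terms: 40, 72, 30, 50, 4  ⇒  Σ = 196
Signed area = Σ/2 = 98 (positive ⇒ counter-clockwise traversal).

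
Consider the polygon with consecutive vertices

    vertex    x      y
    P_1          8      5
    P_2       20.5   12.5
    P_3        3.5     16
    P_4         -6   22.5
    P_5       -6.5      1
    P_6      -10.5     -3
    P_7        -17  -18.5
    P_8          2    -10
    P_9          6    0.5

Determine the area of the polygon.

532

P_1→P_2: (8)(12.5) − (20.5)(5) = -2.5
P_2→P_3: (20.5)(16) − (3.5)(12.5) = 284.25
P_3→P_4: (3.5)(22.5) − (-6)(16) = 174.75
P_4→P_5: (-6)(1) − (-6.5)(22.5) = 140.25
P_5→P_6: (-6.5)(-3) − (-10.5)(1) = 30
P_6→P_7: (-10.5)(-18.5) − (-17)(-3) = 143.25
P_7→P_8: (-17)(-10) − (2)(-18.5) = 207
P_8→P_9: (2)(0.5) − (6)(-10) = 61
P_9→P_1: (6)(5) − (8)(0.5) = 26
Σ = 1064
Area = |Σ|/2 = 532.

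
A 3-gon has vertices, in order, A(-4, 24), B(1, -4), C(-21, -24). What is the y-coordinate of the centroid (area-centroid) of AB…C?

-4/3

Apply Gauss's area formula. First the cross-terms c_i = x_i·y_{i+1} − x_{i+1}·y_i:
  -8, -108, -600  ⇒  2A = -716, A = -358.
Then Σ (y_i + y_{i+1})·c_i = 2864, so ȳ = 2864 / (6·(-358)) = -4/3.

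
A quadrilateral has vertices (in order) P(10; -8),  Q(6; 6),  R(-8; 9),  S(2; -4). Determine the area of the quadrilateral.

124

Apply Gauss's area formula: 2A = Σ (x_i·y_{i+1} − x_{i+1}·y_i), indices taken mod 4.
P→Q: (10)(6) − (6)(-8) = 108
Q→R: (6)(9) − (-8)(6) = 102
R→S: (-8)(-4) − (2)(9) = 14
S→P: (2)(-8) − (10)(-4) = 24
Σ = 248
Area = |Σ|/2 = 124.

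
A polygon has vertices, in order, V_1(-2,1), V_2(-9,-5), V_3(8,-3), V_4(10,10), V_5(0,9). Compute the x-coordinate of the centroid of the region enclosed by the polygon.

Apply the shoelace formula. First the cross-terms c_i = x_i·y_{i+1} − x_{i+1}·y_i:
  19, 67, 110, 90, 18  ⇒  2A = 304, A = 152.
Then Σ (x_i + x_{i+1})·c_i = 2568, so x̄ = 2568 / (6·152) = 107/38.

107/38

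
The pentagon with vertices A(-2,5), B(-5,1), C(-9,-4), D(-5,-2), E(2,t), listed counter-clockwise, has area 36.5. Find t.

-3

Write out the shoelace sum; only the two edges meeting at E involve t:
2·Area = [((-5)·t − 2·(-2)) + (2·5 − (-2)·t)] + 50
       = -3·t + 64 = 73
⇒ t = -3.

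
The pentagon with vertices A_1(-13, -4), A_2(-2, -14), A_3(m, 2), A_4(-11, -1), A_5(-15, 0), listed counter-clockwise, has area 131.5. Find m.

2

The doubled signed area Σ (x_i y_{i+1} − x_{i+1} y_i) is linear in m.
With m=0 it equals 237; the coefficient of m is 13 (from the two edges through A_3).
So 13·m + 237 = 2·131.5 = 263 ⇒ m = 2.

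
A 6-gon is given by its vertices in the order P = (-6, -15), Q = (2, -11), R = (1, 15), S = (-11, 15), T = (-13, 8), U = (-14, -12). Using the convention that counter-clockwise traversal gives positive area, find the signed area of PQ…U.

415

Apply Gauss's area formula: 2A = Σ (x_i·y_{i+1} − x_{i+1}·y_i), indices taken mod 6.
Σ = (96) + (41) + (180) + (107) + (268) + (138) = 830
Signed area = Σ/2 = 415 (positive ⇒ counter-clockwise traversal).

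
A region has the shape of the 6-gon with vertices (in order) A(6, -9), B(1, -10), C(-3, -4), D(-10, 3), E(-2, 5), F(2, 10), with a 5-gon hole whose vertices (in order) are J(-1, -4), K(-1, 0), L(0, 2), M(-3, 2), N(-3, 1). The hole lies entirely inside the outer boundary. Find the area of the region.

Outer boundary:
Apply Gauss's area formula: 2A = Σ (x_i·y_{i+1} − x_{i+1}·y_i), indices taken mod 6.
Σ = (-51) + (-34) + (-49) + (-44) + (-30) + (-78) = -286
Area = |Σ|/2 = 143.
Hole:
Σ = (-4) + (-2) + (6) + (3) + (13) = 16
Area = |Σ|/2 = 8.
Net area = 143 − 8 = 135.

135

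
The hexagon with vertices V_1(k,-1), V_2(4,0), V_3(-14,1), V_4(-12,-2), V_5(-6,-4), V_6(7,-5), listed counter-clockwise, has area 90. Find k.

9

Write out the shoelace sum; only the two edges meeting at V_1 involve k:
2·Area = [(7·(-1) − k·(-5)) + (k·0 − 4·(-1))] + 138
       = 5·k + 135 = 180
⇒ k = 9.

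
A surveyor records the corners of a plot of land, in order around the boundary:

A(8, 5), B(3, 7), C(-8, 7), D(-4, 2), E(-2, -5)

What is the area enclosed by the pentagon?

92

Σ = (41) + (77) + (12) + (24) + (30) = 184
Area = |Σ|/2 = 92.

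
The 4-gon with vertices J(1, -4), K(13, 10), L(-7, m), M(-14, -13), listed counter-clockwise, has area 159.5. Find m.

Write out the shoelace sum; only the two edges meeting at L involve m:
2·Area = [(13·m − (-7)·10) + ((-7)·(-13) − (-14)·m)] + 131
       = 27·m + 292 = 319
⇒ m = 1.

1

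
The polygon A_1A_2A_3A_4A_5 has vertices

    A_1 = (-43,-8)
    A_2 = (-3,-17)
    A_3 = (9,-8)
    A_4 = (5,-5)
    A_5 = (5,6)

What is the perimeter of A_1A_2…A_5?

122

|A_1A_2| = √((40)² + (-9)²) = √1681 = 41
|A_2A_3| = √((12)² + (9)²) = √225 = 15
|A_3A_4| = √((-4)² + (3)²) = √25 = 5
|A_4A_5| = √((0)² + (11)²) = √121 = 11
|A_5A_1| = √((-48)² + (-14)²) = √2500 = 50
Perimeter = 41 + 15 + 5 + 11 + 50 = 122.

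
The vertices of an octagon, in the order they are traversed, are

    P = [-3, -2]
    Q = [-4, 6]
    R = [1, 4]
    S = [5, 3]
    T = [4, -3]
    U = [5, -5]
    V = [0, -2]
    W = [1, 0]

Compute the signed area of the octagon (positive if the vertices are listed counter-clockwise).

Cross-terms: -26, -22, -17, -27, -5, -10, 2, -2  ⇒  Σ = -107
Signed area = Σ/2 = -53.5 (negative ⇒ clockwise traversal).

-53.5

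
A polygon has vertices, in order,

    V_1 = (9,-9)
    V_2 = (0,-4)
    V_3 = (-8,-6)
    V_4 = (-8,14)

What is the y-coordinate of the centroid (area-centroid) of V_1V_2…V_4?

127/141

Apply the shoelace (surveyor's) formula. First the cross-terms c_i = x_i·y_{i+1} − x_{i+1}·y_i:
  -36, -32, -160, -54  ⇒  2A = -282, A = -141.
Then Σ (y_i + y_{i+1})·c_i = -762, so ȳ = -762 / (6·(-141)) = 127/141.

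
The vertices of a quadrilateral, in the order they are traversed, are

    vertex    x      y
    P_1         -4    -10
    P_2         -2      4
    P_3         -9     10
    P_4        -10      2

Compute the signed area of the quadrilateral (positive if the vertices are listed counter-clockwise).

85

Σ = (-36) + (16) + (82) + (108) = 170
Signed area = Σ/2 = 85 (positive ⇒ counter-clockwise traversal).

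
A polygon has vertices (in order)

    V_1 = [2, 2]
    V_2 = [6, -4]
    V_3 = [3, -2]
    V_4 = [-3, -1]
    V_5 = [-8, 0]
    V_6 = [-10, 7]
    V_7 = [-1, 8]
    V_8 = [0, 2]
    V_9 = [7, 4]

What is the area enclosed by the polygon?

V_1→V_2: (2)(-4) − (6)(2) = -20
V_2→V_3: (6)(-2) − (3)(-4) = 0
V_3→V_4: (3)(-1) − (-3)(-2) = -9
V_4→V_5: (-3)(0) − (-8)(-1) = -8
V_5→V_6: (-8)(7) − (-10)(0) = -56
V_6→V_7: (-10)(8) − (-1)(7) = -73
V_7→V_8: (-1)(2) − (0)(8) = -2
V_8→V_9: (0)(4) − (7)(2) = -14
V_9→V_1: (7)(2) − (2)(4) = 6
Σ = -176
Area = |Σ|/2 = 88.

88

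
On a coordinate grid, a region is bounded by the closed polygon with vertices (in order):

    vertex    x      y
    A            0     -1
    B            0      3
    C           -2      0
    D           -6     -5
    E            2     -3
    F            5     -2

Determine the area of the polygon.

25

Apply the shoelace (surveyor's) formula: 2A = Σ (x_i·y_{i+1} − x_{i+1}·y_i), indices taken mod 6.
Σ = (0) + (6) + (10) + (28) + (11) + (-5) = 50
Area = |Σ|/2 = 25.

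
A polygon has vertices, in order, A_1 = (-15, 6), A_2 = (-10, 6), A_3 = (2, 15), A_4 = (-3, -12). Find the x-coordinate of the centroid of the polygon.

-207/41

Apply Gauss's area formula. First the cross-terms c_i = x_i·y_{i+1} − x_{i+1}·y_i:
  -30, -162, 21, -198  ⇒  2A = -369, A = -184.5.
Then Σ (x_i + x_{i+1})·c_i = 5589, so x̄ = 5589 / (6·(-184.5)) = -207/41.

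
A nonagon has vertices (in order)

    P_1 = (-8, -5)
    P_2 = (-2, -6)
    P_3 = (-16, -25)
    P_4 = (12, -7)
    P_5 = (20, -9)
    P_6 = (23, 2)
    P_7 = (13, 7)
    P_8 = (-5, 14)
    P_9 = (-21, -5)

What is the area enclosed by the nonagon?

Apply Gauss's area formula: 2A = Σ (x_i·y_{i+1} − x_{i+1}·y_i), indices taken mod 9.
Σ = (38) + (-46) + (412) + (32) + (247) + (135) + (217) + (319) + (65) = 1419
Area = |Σ|/2 = 709.5.

709.5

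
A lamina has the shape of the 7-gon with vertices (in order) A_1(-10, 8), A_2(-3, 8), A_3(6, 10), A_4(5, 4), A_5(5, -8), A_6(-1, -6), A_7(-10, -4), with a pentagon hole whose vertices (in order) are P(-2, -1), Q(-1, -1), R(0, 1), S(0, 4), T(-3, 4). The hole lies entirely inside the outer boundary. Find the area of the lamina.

Outer boundary:
A_1→A_2: (-10)(8) − (-3)(8) = -56
A_2→A_3: (-3)(10) − (6)(8) = -78
A_3→A_4: (6)(4) − (5)(10) = -26
A_4→A_5: (5)(-8) − (5)(4) = -60
A_5→A_6: (5)(-6) − (-1)(-8) = -38
A_6→A_7: (-1)(-4) − (-10)(-6) = -56
A_7→A_1: (-10)(8) − (-10)(-4) = -120
Σ = -434
Area = |Σ|/2 = 217.
Hole:
Cross-terms: 1, -1, 0, 12, 11  ⇒  Σ = 23
Area = |Σ|/2 = 11.5.
Net area = 217 − 11.5 = 205.5.

205.5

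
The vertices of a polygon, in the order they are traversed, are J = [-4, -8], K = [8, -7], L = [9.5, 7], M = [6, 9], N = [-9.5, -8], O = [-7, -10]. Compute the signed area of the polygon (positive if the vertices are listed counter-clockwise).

J→K: (-4)(-7) − (8)(-8) = 92
K→L: (8)(7) − (9.5)(-7) = 122.5
L→M: (9.5)(9) − (6)(7) = 43.5
M→N: (6)(-8) − (-9.5)(9) = 37.5
N→O: (-9.5)(-10) − (-7)(-8) = 39
O→J: (-7)(-8) − (-4)(-10) = 16
Σ = 350.5
Signed area = Σ/2 = 175.25 (positive ⇒ counter-clockwise traversal).

175.25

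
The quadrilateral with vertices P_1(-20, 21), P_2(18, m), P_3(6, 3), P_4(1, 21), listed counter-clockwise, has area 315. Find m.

-15

The doubled signed area Σ (x_i y_{i+1} − x_{i+1} y_i) is linear in m.
With m=0 it equals 240; the coefficient of m is -26 (from the two edges through P_2).
So -26·m + 240 = 2·315 = 630 ⇒ m = -15.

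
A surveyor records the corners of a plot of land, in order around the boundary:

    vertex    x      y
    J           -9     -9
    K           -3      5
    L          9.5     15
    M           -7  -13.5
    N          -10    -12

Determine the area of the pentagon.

Apply the shoelace (surveyor's) formula: 2A = Σ (x_i·y_{i+1} − x_{i+1}·y_i), indices taken mod 5.
Cross-terms: -72, -92.5, -23.25, -51, -18  ⇒  Σ = -256.75
Area = |Σ|/2 = 128.375.

128.375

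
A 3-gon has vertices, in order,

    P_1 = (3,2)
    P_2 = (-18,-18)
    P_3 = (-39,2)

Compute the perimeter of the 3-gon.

|P_1P_2| = √((-21)² + (-20)²) = √841 = 29
|P_2P_3| = √((-21)² + (20)²) = √841 = 29
|P_3P_1| = √((42)² + (0)²) = √1764 = 42
Perimeter = 29 + 29 + 42 = 100.

100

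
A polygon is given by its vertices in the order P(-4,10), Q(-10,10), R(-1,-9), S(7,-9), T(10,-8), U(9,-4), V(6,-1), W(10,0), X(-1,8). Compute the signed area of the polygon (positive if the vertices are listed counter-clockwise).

P→Q: (-4)(10) − (-10)(10) = 60
Q→R: (-10)(-9) − (-1)(10) = 100
R→S: (-1)(-9) − (7)(-9) = 72
S→T: (7)(-8) − (10)(-9) = 34
T→U: (10)(-4) − (9)(-8) = 32
U→V: (9)(-1) − (6)(-4) = 15
V→W: (6)(0) − (10)(-1) = 10
W→X: (10)(8) − (-1)(0) = 80
X→P: (-1)(10) − (-4)(8) = 22
Σ = 425
Signed area = Σ/2 = 212.5 (positive ⇒ counter-clockwise traversal).

212.5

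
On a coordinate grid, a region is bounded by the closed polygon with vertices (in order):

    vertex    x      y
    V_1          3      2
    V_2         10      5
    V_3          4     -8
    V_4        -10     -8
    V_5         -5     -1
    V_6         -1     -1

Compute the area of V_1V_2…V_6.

Apply the shoelace formula: 2A = Σ (x_i·y_{i+1} − x_{i+1}·y_i), indices taken mod 6.
V_1→V_2: (3)(5) − (10)(2) = -5
V_2→V_3: (10)(-8) − (4)(5) = -100
V_3→V_4: (4)(-8) − (-10)(-8) = -112
V_4→V_5: (-10)(-1) − (-5)(-8) = -30
V_5→V_6: (-5)(-1) − (-1)(-1) = 4
V_6→V_1: (-1)(2) − (3)(-1) = 1
Σ = -242
Area = |Σ|/2 = 121.

121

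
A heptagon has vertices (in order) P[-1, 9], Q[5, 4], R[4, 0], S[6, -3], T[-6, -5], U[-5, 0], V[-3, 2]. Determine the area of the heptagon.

92.5

Apply Gauss's area formula: 2A = Σ (x_i·y_{i+1} − x_{i+1}·y_i), indices taken mod 7.
P→Q: (-1)(4) − (5)(9) = -49
Q→R: (5)(0) − (4)(4) = -16
R→S: (4)(-3) − (6)(0) = -12
S→T: (6)(-5) − (-6)(-3) = -48
T→U: (-6)(0) − (-5)(-5) = -25
U→V: (-5)(2) − (-3)(0) = -10
V→P: (-3)(9) − (-1)(2) = -25
Σ = -185
Area = |Σ|/2 = 92.5.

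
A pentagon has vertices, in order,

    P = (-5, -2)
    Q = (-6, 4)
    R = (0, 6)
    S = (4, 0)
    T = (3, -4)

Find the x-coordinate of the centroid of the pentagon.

-206/201

Apply Gauss's area formula. First the cross-terms c_i = x_i·y_{i+1} − x_{i+1}·y_i:
  -32, -36, -24, -16, -26  ⇒  2A = -134, A = -67.
Then Σ (x_i + x_{i+1})·c_i = 412, so x̄ = 412 / (6·(-67)) = -206/201.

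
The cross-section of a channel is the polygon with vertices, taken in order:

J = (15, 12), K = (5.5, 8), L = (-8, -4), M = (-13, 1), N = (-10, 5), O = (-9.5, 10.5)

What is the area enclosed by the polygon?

Apply Gauss's area formula: 2A = Σ (x_i·y_{i+1} − x_{i+1}·y_i), indices taken mod 6.
Σ = (54) + (42) + (-60) + (-55) + (-57.5) + (-271.5) = -348
Area = |Σ|/2 = 174.

174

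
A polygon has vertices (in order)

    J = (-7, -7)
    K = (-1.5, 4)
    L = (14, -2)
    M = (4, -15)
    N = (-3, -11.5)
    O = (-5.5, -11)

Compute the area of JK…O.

226.625

Cross-terms: -38.5, -53, -202, -91, -30.25, -38.5  ⇒  Σ = -453.25
Area = |Σ|/2 = 226.625.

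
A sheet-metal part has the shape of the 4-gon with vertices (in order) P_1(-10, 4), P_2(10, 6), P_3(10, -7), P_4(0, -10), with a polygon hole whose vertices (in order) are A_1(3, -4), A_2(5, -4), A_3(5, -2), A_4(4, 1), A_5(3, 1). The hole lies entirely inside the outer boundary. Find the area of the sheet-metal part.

206.5

Outer boundary:
Apply the surveyor's formula: 2A = Σ (x_i·y_{i+1} − x_{i+1}·y_i), indices taken mod 4.
Σ = (-100) + (-130) + (-100) + (-100) = -430
Area = |Σ|/2 = 215.
Hole:
A_1→A_2: (3)(-4) − (5)(-4) = 8
A_2→A_3: (5)(-2) − (5)(-4) = 10
A_3→A_4: (5)(1) − (4)(-2) = 13
A_4→A_5: (4)(1) − (3)(1) = 1
A_5→A_1: (3)(-4) − (3)(1) = -15
Σ = 17
Area = |Σ|/2 = 8.5.
Net area = 215 − 8.5 = 206.5.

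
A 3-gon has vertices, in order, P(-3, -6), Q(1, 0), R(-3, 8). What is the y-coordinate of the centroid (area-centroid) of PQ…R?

Apply the surveyor's formula. First the cross-terms c_i = x_i·y_{i+1} − x_{i+1}·y_i:
  6, 8, 42  ⇒  2A = 56, A = 28.
Then Σ (y_i + y_{i+1})·c_i = 112, so ȳ = 112 / (6·28) = 2/3.

2/3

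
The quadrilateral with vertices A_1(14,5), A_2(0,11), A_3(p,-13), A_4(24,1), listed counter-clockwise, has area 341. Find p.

The doubled signed area Σ (x_i y_{i+1} − x_{i+1} y_i) is linear in p.
With p=0 it equals 572; the coefficient of p is -10 (from the two edges through A_3).
So -10·p + 572 = 2·341 = 682 ⇒ p = -11.

-11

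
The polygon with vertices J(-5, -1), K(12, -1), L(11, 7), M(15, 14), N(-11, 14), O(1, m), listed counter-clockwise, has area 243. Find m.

The doubled signed area Σ (x_i y_{i+1} − x_{i+1} y_i) is linear in m.
With m=0 it equals 510; the coefficient of m is -6 (from the two edges through O).
So -6·m + 510 = 2·243 = 486 ⇒ m = 4.

4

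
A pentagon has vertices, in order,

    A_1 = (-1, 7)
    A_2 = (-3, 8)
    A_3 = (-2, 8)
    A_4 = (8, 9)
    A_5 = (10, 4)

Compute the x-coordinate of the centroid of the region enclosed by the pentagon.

Apply the shoelace (surveyor's) formula. First the cross-terms c_i = x_i·y_{i+1} − x_{i+1}·y_i:
  13, -8, -82, -58, 74  ⇒  2A = -61, A = -30.5.
Then Σ (x_i + x_{i+1})·c_i = -882, so x̄ = -882 / (6·(-30.5)) = 294/61.

294/61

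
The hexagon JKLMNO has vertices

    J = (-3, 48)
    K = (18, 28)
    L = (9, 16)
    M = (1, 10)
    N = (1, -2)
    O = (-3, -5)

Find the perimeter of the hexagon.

124

|JK| = √((21)² + (-20)²) = √841 = 29
|KL| = √((-9)² + (-12)²) = √225 = 15
|LM| = √((-8)² + (-6)²) = √100 = 10
|MN| = √((0)² + (-12)²) = √144 = 12
|NO| = √((-4)² + (-3)²) = √25 = 5
|OJ| = √((0)² + (53)²) = √2809 = 53
Perimeter = 29 + 15 + 10 + 12 + 5 + 53 = 124.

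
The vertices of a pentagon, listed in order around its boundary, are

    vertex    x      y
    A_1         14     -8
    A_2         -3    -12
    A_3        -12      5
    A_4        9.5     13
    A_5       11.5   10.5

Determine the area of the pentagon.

Apply the shoelace (surveyor's) formula: 2A = Σ (x_i·y_{i+1} − x_{i+1}·y_i), indices taken mod 5.
Cross-terms: -192, -159, -203.5, -49.75, -239  ⇒  Σ = -843.25
Area = |Σ|/2 = 421.625.

421.625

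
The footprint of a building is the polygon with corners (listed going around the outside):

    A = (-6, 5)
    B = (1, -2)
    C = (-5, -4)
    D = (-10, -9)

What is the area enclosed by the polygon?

Apply the surveyor's formula: 2A = Σ (x_i·y_{i+1} − x_{i+1}·y_i), indices taken mod 4.
Σ = (7) + (-14) + (5) + (-104) = -106
Area = |Σ|/2 = 53.

53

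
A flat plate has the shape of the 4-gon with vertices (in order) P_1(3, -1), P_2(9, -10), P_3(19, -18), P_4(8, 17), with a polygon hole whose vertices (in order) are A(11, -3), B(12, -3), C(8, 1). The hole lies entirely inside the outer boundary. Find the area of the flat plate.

205.5

Outer boundary:
Apply the shoelace formula: 2A = Σ (x_i·y_{i+1} − x_{i+1}·y_i), indices taken mod 4.
Cross-terms: -21, 28, 467, -59  ⇒  Σ = 415
Area = |Σ|/2 = 207.5.
Hole:
Apply the surveyor's formula: 2A = Σ (x_i·y_{i+1} − x_{i+1}·y_i), indices taken mod 3.
Σ = (3) + (36) + (-35) = 4
Area = |Σ|/2 = 2.
Net area = 207.5 − 2 = 205.5.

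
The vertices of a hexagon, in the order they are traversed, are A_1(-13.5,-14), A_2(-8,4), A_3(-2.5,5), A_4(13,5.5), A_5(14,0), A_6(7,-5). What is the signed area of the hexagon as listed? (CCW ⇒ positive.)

Σ = (-166) + (-30) + (-78.75) + (-77) + (-70) + (-165.5) = -587.25
Signed area = Σ/2 = -293.625 (negative ⇒ clockwise traversal).

-293.625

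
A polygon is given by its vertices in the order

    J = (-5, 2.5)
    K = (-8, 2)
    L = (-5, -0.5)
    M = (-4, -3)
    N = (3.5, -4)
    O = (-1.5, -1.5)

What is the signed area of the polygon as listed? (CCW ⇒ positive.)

J→K: (-5)(2) − (-8)(2.5) = 10
K→L: (-8)(-0.5) − (-5)(2) = 14
L→M: (-5)(-3) − (-4)(-0.5) = 13
M→N: (-4)(-4) − (3.5)(-3) = 26.5
N→O: (3.5)(-1.5) − (-1.5)(-4) = -11.25
O→J: (-1.5)(2.5) − (-5)(-1.5) = -11.25
Σ = 41
Signed area = Σ/2 = 20.5 (positive ⇒ counter-clockwise traversal).

20.5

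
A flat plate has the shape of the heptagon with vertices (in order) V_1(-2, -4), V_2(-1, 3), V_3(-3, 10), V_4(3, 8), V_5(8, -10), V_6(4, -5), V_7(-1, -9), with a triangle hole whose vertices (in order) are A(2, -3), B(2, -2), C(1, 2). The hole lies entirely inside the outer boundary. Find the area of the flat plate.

106.5

Outer boundary:
Cross-terms: -10, -1, -54, -94, 0, -41, -14  ⇒  Σ = -214
Area = |Σ|/2 = 107.
Hole:
A→B: (2)(-2) − (2)(-3) = 2
B→C: (2)(2) − (1)(-2) = 6
C→A: (1)(-3) − (2)(2) = -7
Σ = 1
Area = |Σ|/2 = 0.5.
Net area = 107 − 0.5 = 106.5.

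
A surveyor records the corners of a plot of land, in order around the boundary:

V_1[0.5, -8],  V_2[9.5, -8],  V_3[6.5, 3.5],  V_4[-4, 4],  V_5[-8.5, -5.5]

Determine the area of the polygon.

Apply the shoelace formula: 2A = Σ (x_i·y_{i+1} − x_{i+1}·y_i), indices taken mod 5.
V_1→V_2: (0.5)(-8) − (9.5)(-8) = 72
V_2→V_3: (9.5)(3.5) − (6.5)(-8) = 85.25
V_3→V_4: (6.5)(4) − (-4)(3.5) = 40
V_4→V_5: (-4)(-5.5) − (-8.5)(4) = 56
V_5→V_1: (-8.5)(-8) − (0.5)(-5.5) = 70.75
Σ = 324
Area = |Σ|/2 = 162.

162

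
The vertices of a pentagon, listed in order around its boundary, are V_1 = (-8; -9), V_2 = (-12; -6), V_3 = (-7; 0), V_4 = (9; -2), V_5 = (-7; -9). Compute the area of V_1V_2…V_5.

96

Σ = (-60) + (-42) + (14) + (-95) + (-9) = -192
Area = |Σ|/2 = 96.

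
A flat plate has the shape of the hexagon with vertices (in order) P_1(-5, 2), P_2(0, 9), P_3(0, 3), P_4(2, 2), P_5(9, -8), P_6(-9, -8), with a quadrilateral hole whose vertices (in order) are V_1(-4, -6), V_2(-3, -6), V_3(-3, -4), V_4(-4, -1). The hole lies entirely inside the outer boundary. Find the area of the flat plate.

140

Outer boundary:
Apply the surveyor's formula: 2A = Σ (x_i·y_{i+1} − x_{i+1}·y_i), indices taken mod 6.
Cross-terms: -45, 0, -6, -34, -144, -58  ⇒  Σ = -287
Area = |Σ|/2 = 143.5.
Hole:
Cross-terms: 6, -6, -13, 20  ⇒  Σ = 7
Area = |Σ|/2 = 3.5.
Net area = 143.5 − 3.5 = 140.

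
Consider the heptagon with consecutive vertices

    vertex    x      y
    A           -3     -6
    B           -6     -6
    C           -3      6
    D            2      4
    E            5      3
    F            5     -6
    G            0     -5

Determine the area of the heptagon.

Apply the shoelace (surveyor's) formula: 2A = Σ (x_i·y_{i+1} − x_{i+1}·y_i), indices taken mod 7.
Σ = (-18) + (-54) + (-24) + (-14) + (-45) + (-25) + (-15) = -195
Area = |Σ|/2 = 97.5.

97.5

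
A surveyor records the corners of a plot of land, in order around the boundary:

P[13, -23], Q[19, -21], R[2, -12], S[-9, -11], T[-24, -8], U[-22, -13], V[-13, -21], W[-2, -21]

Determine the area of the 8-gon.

317.5

Apply the surveyor's formula: 2A = Σ (x_i·y_{i+1} − x_{i+1}·y_i), indices taken mod 8.
Σ = (164) + (-186) + (-130) + (-192) + (136) + (293) + (231) + (319) = 635
Area = |Σ|/2 = 317.5.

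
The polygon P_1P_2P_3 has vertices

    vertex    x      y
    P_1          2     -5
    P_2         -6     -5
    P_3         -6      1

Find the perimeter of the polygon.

|P_1P_2| = √((-8)² + (0)²) = √64 = 8
|P_2P_3| = √((0)² + (6)²) = √36 = 6
|P_3P_1| = √((8)² + (-6)²) = √100 = 10
Perimeter = 8 + 6 + 10 = 24.

24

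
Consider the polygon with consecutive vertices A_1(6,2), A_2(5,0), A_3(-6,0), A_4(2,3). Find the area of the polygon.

21

Apply the shoelace (surveyor's) formula: 2A = Σ (x_i·y_{i+1} − x_{i+1}·y_i), indices taken mod 4.
Σ = (-10) + (0) + (-18) + (-14) = -42
Area = |Σ|/2 = 21.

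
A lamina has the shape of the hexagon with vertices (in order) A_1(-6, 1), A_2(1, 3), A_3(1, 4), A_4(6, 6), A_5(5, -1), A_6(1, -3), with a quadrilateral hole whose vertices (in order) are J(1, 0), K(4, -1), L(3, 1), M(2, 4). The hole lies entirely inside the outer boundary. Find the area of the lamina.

45.5

Outer boundary:
Σ = (-19) + (1) + (-18) + (-36) + (-14) + (-17) = -103
Area = |Σ|/2 = 51.5.
Hole:
Σ = (-1) + (7) + (10) + (-4) = 12
Area = |Σ|/2 = 6.
Net area = 51.5 − 6 = 45.5.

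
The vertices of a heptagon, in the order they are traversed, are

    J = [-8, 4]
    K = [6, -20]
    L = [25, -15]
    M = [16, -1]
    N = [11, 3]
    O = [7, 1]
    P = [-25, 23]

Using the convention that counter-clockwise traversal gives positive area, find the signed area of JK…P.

540

J→K: (-8)(-20) − (6)(4) = 136
K→L: (6)(-15) − (25)(-20) = 410
L→M: (25)(-1) − (16)(-15) = 215
M→N: (16)(3) − (11)(-1) = 59
N→O: (11)(1) − (7)(3) = -10
O→P: (7)(23) − (-25)(1) = 186
P→J: (-25)(4) − (-8)(23) = 84
Σ = 1080
Signed area = Σ/2 = 540 (positive ⇒ counter-clockwise traversal).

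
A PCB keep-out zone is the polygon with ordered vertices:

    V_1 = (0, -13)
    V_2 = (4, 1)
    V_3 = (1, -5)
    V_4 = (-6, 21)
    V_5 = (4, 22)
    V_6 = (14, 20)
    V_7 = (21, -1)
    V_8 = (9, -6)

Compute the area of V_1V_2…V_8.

545

Apply the shoelace formula: 2A = Σ (x_i·y_{i+1} − x_{i+1}·y_i), indices taken mod 8.
V_1→V_2: (0)(1) − (4)(-13) = 52
V_2→V_3: (4)(-5) − (1)(1) = -21
V_3→V_4: (1)(21) − (-6)(-5) = -9
V_4→V_5: (-6)(22) − (4)(21) = -216
V_5→V_6: (4)(20) − (14)(22) = -228
V_6→V_7: (14)(-1) − (21)(20) = -434
V_7→V_8: (21)(-6) − (9)(-1) = -117
V_8→V_1: (9)(-13) − (0)(-6) = -117
Σ = -1090
Area = |Σ|/2 = 545.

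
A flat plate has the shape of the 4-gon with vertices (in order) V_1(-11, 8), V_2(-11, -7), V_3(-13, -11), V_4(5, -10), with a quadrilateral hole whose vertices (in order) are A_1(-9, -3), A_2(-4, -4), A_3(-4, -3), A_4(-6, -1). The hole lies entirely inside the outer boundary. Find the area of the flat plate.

Outer boundary:
Apply the shoelace (surveyor's) formula: 2A = Σ (x_i·y_{i+1} − x_{i+1}·y_i), indices taken mod 4.
Σ = (165) + (30) + (185) + (-70) = 310
Area = |Σ|/2 = 155.
Hole:
Apply the shoelace (surveyor's) formula: 2A = Σ (x_i·y_{i+1} − x_{i+1}·y_i), indices taken mod 4.
Cross-terms: 24, -4, -14, 9  ⇒  Σ = 15
Area = |Σ|/2 = 7.5.
Net area = 155 − 7.5 = 147.5.

147.5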